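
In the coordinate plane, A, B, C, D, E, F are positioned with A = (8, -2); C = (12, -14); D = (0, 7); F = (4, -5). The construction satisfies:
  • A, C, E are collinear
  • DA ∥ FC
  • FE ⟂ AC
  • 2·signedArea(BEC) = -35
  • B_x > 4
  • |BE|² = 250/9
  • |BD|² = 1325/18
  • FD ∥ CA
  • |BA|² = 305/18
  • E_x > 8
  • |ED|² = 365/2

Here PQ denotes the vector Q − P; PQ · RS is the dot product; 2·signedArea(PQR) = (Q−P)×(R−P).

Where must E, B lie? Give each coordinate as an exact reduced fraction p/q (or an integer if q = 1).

1. E_x = 17/2  [A, C, E are collinear ∩ FE ⟂ AC]
2. E_y = -7/2  [A, C, E are collinear ∩ FE ⟂ AC]
   → E = (17/2, -7/2)
3. B_x = 25/6  [line 21/2·x + 7/2·y + -42 = 0 ∩ |BD|² = 1325/18]
4. B_y = -1/2  [line 21/2·x + 7/2·y + -42 = 0 ∩ |BD|² = 1325/18]
   → B = (25/6, -1/2)

B = (25/6, -1/2)
E = (17/2, -7/2)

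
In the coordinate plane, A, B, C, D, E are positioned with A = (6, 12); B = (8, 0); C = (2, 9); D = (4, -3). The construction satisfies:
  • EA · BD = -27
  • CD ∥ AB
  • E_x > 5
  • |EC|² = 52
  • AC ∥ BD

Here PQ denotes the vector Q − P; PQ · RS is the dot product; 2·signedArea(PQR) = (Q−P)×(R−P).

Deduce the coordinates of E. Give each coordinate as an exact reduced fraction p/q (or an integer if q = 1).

1. E_x = 6  [line 4·x + 3·y + -33 = 0 ∩ |EC|² = 52]
2. E_y = 3  [line 4·x + 3·y + -33 = 0 ∩ |EC|² = 52]
   → E = (6, 3)

E = (6, 3)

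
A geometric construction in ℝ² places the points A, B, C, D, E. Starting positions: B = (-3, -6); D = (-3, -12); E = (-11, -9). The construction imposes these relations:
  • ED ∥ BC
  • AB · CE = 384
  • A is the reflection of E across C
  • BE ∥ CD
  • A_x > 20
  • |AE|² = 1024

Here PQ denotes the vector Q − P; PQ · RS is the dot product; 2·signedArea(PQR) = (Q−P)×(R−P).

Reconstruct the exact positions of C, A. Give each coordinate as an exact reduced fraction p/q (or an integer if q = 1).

1. C_x = 5  [BE ∥ CD ∩ ED ∥ BC]
2. C_y = -9  [BE ∥ CD ∩ ED ∥ BC]
   → C = (5, -9)
3. A_x = 21  [A is the reflection of E across C]
4. A_y = -9  [A is the reflection of E across C]
   → A = (21, -9)

A = (21, -9)
C = (5, -9)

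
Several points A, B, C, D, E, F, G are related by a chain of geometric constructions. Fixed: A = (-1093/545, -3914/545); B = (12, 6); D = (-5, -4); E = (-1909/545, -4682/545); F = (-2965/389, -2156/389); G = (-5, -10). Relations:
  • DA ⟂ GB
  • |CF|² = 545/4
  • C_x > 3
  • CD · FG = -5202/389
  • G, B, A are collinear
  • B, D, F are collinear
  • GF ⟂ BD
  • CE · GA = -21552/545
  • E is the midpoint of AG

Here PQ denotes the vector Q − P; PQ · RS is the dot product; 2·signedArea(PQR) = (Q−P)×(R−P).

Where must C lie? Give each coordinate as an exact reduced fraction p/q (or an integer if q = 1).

1. C_x = 7/2  [CD · FG = -5202/389 ∩ CE · GA = -21552/545]
2. C_y = -2  [CD · FG = -5202/389 ∩ CE · GA = -21552/545]
   → C = (7/2, -2)

C = (7/2, -2)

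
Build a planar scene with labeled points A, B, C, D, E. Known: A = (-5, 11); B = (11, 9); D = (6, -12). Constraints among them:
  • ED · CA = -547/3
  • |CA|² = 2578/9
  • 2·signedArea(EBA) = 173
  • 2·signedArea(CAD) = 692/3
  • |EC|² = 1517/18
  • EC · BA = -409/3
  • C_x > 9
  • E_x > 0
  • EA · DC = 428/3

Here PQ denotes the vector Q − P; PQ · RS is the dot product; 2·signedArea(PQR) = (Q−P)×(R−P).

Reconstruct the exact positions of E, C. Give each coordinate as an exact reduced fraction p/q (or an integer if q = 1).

1. C_x = 28/3  [line 23·x + 11·y + -710/3 = 0 ∩ |CA|² = 2578/9]
2. C_y = 2  [line 23·x + 11·y + -710/3 = 0 ∩ |CA|² = 2578/9]
   → C = (28/3, 2)
3. E_x = 1/2  [ED · CA = -547/3 ∩ EC · BA = -409/3]
4. E_y = -1/2  [ED · CA = -547/3 ∩ EC · BA = -409/3]
   → E = (1/2, -1/2)

C = (28/3, 2)
E = (1/2, -1/2)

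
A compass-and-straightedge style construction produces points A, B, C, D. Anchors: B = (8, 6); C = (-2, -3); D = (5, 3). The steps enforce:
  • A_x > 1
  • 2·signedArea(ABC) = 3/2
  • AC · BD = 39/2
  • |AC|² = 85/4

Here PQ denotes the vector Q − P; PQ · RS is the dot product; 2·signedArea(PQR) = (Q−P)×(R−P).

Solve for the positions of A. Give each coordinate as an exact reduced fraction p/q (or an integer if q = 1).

A = (3/2, 0)

1. A_x = 3/2  [AC · BD = 39/2 ∩ 2·signedArea(ABC) = 3/2]
2. A_y = 0  [AC · BD = 39/2 ∩ 2·signedArea(ABC) = 3/2]
   → A = (3/2, 0)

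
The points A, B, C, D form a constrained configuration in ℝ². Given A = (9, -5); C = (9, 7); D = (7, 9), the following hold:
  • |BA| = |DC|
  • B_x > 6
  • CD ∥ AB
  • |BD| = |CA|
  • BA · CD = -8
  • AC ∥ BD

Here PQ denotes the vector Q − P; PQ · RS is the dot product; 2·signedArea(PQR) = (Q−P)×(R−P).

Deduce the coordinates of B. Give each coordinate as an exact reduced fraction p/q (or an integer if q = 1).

1. B_x = 7  [AC ∥ BD ∩ CD ∥ AB]
2. B_y = -3  [AC ∥ BD ∩ CD ∥ AB]
   → B = (7, -3)

B = (7, -3)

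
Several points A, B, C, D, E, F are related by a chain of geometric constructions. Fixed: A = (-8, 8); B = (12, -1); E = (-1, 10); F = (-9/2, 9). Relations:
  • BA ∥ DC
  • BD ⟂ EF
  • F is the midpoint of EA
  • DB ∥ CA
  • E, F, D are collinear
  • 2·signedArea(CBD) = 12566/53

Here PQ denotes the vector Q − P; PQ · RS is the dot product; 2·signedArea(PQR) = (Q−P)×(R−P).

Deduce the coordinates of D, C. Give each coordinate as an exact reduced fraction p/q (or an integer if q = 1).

C = (-630/53, 1145/53)
D = (430/53, 668/53)

1. D_x = 430/53  [E, F, D are collinear ∩ BD ⟂ EF]
2. D_y = 668/53  [E, F, D are collinear ∩ BD ⟂ EF]
   → D = (430/53, 668/53)
3. C_x = -630/53  [DB ∥ CA ∩ BA ∥ DC]
4. C_y = 1145/53  [DB ∥ CA ∩ BA ∥ DC]
   → C = (-630/53, 1145/53)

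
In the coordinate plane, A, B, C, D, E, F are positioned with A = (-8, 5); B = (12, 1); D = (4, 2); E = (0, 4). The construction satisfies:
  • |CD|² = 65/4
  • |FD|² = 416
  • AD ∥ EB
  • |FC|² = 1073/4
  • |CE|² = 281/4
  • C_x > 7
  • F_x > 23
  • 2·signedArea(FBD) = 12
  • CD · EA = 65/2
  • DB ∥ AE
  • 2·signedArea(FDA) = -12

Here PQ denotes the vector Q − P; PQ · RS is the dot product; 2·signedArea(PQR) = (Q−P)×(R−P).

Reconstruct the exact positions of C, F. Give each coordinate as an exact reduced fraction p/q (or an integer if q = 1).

1. C_x = 8  [line 8·x + -1·y + -125/2 = 0 ∩ |CD|² = 65/4]
2. C_y = 3/2  [line 8·x + -1·y + -125/2 = 0 ∩ |CD|² = 65/4]
   → C = (8, 3/2)
3. F_x = 24  [2·signedArea(FDA) = -12 ∩ 2·signedArea(FBD) = 12]
4. F_y = -2  [2·signedArea(FDA) = -12 ∩ 2·signedArea(FBD) = 12]
   → F = (24, -2)

C = (8, 3/2)
F = (24, -2)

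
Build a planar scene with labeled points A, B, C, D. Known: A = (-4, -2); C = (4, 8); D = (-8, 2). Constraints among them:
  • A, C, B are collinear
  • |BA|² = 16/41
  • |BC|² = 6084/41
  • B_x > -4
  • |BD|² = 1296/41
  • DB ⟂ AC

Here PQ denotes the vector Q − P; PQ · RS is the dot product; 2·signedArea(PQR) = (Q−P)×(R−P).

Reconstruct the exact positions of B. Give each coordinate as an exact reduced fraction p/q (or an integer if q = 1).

1. B_x = -148/41  [A, C, B are collinear ∩ DB ⟂ AC]
2. B_y = -62/41  [A, C, B are collinear ∩ DB ⟂ AC]
   → B = (-148/41, -62/41)

B = (-148/41, -62/41)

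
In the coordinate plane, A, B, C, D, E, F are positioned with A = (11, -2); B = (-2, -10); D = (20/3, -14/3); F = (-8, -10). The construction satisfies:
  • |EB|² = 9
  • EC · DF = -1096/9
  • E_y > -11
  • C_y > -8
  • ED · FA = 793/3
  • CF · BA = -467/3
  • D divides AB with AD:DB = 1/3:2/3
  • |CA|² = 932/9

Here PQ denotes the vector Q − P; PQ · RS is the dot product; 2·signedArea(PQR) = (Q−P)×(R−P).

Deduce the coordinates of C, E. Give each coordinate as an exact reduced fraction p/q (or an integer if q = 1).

1. C_x = 7/3  [line -13·x + -8·y + -85/3 = 0 ∩ |CA|² = 932/9]
2. C_y = -22/3  [line -13·x + -8·y + -85/3 = 0 ∩ |CA|² = 932/9]
   → C = (7/3, -22/3)
3. E_x = -5  [ED · FA = 793/3 ∩ EC · DF = -1096/9]
4. E_y = -10  [ED · FA = 793/3 ∩ EC · DF = -1096/9]
   → E = (-5, -10)

C = (7/3, -22/3)
E = (-5, -10)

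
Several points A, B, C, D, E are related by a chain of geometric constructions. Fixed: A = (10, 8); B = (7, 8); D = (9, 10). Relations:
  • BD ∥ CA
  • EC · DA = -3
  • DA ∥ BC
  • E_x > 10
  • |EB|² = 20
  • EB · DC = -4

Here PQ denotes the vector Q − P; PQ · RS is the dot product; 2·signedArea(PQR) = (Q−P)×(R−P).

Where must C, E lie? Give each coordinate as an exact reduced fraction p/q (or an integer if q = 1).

1. C_x = 8  [BD ∥ CA ∩ DA ∥ BC]
2. C_y = 6  [BD ∥ CA ∩ DA ∥ BC]
   → C = (8, 6)
3. E_x = 11  [EB · DC = -4 ∩ EC · DA = -3]
4. E_y = 6  [EB · DC = -4 ∩ EC · DA = -3]
   → E = (11, 6)

C = (8, 6)
E = (11, 6)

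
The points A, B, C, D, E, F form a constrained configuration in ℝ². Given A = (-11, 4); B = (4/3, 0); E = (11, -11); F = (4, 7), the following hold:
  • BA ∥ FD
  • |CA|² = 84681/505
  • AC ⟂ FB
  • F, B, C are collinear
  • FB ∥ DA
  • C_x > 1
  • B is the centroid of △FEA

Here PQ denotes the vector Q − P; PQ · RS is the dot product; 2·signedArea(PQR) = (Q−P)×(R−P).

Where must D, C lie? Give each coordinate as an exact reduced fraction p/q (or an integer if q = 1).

1. D_x = -25/3  [FB ∥ DA ∩ BA ∥ FD]
2. D_y = 11  [FB ∥ DA ∩ BA ∥ FD]
   → D = (-25/3, 11)
3. C_x = 556/505  [F, B, C are collinear ∩ AC ⟂ FB]
4. C_y = -308/505  [F, B, C are collinear ∩ AC ⟂ FB]
   → C = (556/505, -308/505)

C = (556/505, -308/505)
D = (-25/3, 11)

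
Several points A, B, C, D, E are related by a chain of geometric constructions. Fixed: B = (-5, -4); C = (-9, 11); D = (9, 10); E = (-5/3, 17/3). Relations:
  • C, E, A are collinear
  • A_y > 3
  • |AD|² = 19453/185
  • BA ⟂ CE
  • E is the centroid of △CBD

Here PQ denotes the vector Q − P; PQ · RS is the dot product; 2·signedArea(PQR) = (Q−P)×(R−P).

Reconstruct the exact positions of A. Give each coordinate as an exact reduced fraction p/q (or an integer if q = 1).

1. A_x = 139/185  [C, E, A are collinear ∩ BA ⟂ CE]
2. A_y = 723/185  [C, E, A are collinear ∩ BA ⟂ CE]
   → A = (139/185, 723/185)

A = (139/185, 723/185)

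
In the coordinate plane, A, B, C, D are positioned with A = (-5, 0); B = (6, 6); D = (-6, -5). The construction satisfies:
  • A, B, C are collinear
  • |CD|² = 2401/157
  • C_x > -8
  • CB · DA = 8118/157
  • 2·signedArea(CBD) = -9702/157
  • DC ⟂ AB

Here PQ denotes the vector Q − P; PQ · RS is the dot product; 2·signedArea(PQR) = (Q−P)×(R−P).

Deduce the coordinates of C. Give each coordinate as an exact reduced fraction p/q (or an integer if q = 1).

C = (-1236/157, -246/157)

1. C_x = -1236/157  [A, B, C are collinear ∩ DC ⟂ AB]
2. C_y = -246/157  [A, B, C are collinear ∩ DC ⟂ AB]
   → C = (-1236/157, -246/157)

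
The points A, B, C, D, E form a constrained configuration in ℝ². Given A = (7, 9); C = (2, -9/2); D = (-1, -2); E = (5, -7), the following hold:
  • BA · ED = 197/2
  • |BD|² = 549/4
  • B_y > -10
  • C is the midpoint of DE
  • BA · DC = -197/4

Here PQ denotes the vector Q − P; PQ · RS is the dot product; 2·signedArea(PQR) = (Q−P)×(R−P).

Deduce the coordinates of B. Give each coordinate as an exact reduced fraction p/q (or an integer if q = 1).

1. B_x = 8  [line 6·x + -5·y + -191/2 = 0 ∩ |BD|² = 549/4]
2. B_y = -19/2  [line 6·x + -5·y + -191/2 = 0 ∩ |BD|² = 549/4]
   → B = (8, -19/2)

B = (8, -19/2)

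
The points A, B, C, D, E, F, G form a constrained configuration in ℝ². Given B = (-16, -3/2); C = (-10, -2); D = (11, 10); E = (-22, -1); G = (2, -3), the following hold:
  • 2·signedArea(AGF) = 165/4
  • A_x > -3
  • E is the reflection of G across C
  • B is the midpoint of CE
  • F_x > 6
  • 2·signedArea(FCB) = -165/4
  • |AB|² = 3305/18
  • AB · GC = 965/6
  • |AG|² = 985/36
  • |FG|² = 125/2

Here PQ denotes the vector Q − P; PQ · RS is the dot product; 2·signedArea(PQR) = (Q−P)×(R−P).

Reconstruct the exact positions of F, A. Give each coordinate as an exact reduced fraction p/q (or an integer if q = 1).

A = (-5/2, -1/3)
F = (13/2, 7/2)

1. F_x = 13/2  [line -1/2·x + -6·y + 97/4 = 0 ∩ |FG|² = 125/2]
2. F_y = 7/2  [line -1/2·x + -6·y + 97/4 = 0 ∩ |FG|² = 125/2]
   → F = (13/2, 7/2)
3. A_x = -5/2  [AB · GC = 965/6 ∩ 2·signedArea(AGF) = 165/4]
4. A_y = -1/3  [AB · GC = 965/6 ∩ 2·signedArea(AGF) = 165/4]
   → A = (-5/2, -1/3)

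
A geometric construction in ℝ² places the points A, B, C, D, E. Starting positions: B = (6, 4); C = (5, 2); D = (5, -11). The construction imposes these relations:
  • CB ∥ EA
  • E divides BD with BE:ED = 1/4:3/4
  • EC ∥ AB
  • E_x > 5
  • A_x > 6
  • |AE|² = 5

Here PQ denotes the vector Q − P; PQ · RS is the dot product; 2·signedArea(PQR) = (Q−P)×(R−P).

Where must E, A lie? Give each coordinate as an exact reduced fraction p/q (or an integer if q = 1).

1. E_x = 23/4  [E divides BD with BE:ED = 1/4:3/4]
2. E_y = 1/4  [E divides BD with BE:ED = 1/4:3/4]
   → E = (23/4, 1/4)
3. A_x = 27/4  [EC ∥ AB ∩ CB ∥ EA]
4. A_y = 9/4  [EC ∥ AB ∩ CB ∥ EA]
   → A = (27/4, 9/4)

A = (27/4, 9/4)
E = (23/4, 1/4)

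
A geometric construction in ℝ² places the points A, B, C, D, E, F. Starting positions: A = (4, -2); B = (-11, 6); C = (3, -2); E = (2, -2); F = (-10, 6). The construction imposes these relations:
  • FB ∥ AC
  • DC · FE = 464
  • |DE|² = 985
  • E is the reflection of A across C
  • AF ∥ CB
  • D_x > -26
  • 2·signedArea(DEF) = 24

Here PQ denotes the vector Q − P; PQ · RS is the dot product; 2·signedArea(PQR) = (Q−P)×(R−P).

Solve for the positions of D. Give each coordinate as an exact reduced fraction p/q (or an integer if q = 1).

D = (-25, 14)

1. D_x = -25  [2·signedArea(DEF) = 24 ∩ DC · FE = 464]
2. D_y = 14  [2·signedArea(DEF) = 24 ∩ DC · FE = 464]
   → D = (-25, 14)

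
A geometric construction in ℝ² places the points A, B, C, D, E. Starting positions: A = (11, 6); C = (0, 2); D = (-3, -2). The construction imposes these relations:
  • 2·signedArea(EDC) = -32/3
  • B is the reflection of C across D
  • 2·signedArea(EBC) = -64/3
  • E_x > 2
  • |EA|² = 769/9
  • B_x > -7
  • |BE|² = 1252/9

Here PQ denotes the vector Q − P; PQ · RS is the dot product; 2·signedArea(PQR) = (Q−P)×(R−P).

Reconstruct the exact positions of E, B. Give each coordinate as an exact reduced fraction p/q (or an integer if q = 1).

B = (-6, -6)
E = (8/3, 2)

1. B_x = -6  [B is the reflection of C across D]
2. B_y = -6  [B is the reflection of C across D]
   → B = (-6, -6)
3. E_x = 8/3  [line -8·x + 6·y + 28/3 = 0 ∩ |BE|² = 1252/9]
4. E_y = 2  [line -8·x + 6·y + 28/3 = 0 ∩ |BE|² = 1252/9]
   → E = (8/3, 2)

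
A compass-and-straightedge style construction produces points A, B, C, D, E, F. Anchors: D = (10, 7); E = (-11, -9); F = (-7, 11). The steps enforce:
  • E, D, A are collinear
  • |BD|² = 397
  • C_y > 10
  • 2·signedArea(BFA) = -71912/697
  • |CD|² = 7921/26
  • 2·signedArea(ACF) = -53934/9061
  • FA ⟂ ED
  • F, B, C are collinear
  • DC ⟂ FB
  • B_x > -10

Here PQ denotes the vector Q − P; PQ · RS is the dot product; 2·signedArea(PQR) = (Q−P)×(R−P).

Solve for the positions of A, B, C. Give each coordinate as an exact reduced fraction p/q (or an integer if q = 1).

1. A_x = 817/697  [E, D, A are collinear ∩ FA ⟂ ED]
2. A_y = 191/697  [E, D, A are collinear ∩ FA ⟂ ED]
   → A = (817/697, 191/697)
3. C_x = -185/26  [line 7476/697·x + 5696/697·y + -1958/221 = 0 ∩ |CD|² = 7921/26]
4. C_y = 271/26  [line 7476/697·x + 5696/697·y + -1958/221 = 0 ∩ |CD|² = 7921/26]
   → C = (-185/26, 271/26)
5. B_x = -9  [2·signedArea(BFA) = -71912/697 ∩ F, B, C are collinear]
6. B_y = 1  [2·signedArea(BFA) = -71912/697 ∩ F, B, C are collinear]
   → B = (-9, 1)

A = (817/697, 191/697)
B = (-9, 1)
C = (-185/26, 271/26)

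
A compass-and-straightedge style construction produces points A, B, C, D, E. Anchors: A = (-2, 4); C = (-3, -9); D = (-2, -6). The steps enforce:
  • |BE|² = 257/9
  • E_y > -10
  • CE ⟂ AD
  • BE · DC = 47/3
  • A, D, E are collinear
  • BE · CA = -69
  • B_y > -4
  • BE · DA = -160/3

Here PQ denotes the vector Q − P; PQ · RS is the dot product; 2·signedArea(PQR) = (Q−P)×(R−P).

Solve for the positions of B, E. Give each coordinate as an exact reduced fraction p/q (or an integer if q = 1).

1. E_x = -2  [A, D, E are collinear ∩ CE ⟂ AD]
2. E_y = -9  [A, D, E are collinear ∩ CE ⟂ AD]
   → E = (-2, -9)
3. B_x = -7/3  [BE · CA = -69 ∩ BE · DA = -160/3]
4. B_y = -11/3  [BE · CA = -69 ∩ BE · DA = -160/3]
   → B = (-7/3, -11/3)

B = (-7/3, -11/3)
E = (-2, -9)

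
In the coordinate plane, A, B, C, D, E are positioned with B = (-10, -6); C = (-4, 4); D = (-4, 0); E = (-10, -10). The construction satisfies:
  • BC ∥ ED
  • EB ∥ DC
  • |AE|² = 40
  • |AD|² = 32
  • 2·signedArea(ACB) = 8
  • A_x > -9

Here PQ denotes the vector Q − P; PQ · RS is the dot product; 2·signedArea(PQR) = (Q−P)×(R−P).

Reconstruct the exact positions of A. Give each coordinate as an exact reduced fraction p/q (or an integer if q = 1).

1. A_x = -8  [line 10·x + -6·y + 56 = 0 ∩ |AE|² = 40]
2. A_y = -4  [line 10·x + -6·y + 56 = 0 ∩ |AE|² = 40]
   → A = (-8, -4)

A = (-8, -4)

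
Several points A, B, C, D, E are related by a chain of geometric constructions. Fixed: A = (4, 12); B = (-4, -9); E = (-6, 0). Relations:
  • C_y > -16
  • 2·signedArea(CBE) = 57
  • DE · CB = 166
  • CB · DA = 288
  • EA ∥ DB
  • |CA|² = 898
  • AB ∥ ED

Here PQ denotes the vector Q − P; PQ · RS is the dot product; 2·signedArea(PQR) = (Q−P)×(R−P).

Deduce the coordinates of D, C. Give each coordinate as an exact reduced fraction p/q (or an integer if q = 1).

C = (-9, -15)
D = (-14, -21)

1. D_x = -14  [EA ∥ DB ∩ AB ∥ ED]
2. D_y = -21  [EA ∥ DB ∩ AB ∥ ED]
   → D = (-14, -21)
3. C_x = -9  [CB · DA = 288 ∩ 2·signedArea(CBE) = 57]
4. C_y = -15  [CB · DA = 288 ∩ 2·signedArea(CBE) = 57]
   → C = (-9, -15)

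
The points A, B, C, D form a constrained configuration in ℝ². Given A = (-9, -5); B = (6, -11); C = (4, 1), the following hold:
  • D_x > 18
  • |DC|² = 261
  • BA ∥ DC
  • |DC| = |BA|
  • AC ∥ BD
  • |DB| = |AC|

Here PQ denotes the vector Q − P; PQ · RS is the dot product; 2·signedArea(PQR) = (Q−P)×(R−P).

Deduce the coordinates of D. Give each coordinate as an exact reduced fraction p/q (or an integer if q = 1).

1. D_x = 19  [BA ∥ DC ∩ AC ∥ BD]
2. D_y = -5  [BA ∥ DC ∩ AC ∥ BD]
   → D = (19, -5)

D = (19, -5)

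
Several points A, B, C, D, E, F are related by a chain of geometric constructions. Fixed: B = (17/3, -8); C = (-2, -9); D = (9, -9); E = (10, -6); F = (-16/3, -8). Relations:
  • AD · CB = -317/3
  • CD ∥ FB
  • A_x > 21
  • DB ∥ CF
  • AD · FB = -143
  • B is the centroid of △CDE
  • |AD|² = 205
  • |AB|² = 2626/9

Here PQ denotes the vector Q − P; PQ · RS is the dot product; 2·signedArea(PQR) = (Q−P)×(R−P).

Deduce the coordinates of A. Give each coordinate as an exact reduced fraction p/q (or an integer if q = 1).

A = (22, -3)

1. A_x = 22  [AD · CB = -317/3 ∩ AD · FB = -143]
2. A_y = -3  [AD · CB = -317/3 ∩ AD · FB = -143]
   → A = (22, -3)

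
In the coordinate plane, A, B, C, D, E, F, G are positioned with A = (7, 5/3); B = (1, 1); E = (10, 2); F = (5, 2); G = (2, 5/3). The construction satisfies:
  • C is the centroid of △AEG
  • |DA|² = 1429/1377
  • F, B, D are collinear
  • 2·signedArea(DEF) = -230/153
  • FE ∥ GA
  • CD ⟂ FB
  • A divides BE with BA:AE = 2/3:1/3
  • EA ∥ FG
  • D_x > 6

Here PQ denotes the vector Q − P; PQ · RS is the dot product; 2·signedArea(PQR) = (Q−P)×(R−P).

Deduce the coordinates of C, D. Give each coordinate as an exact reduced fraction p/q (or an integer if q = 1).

1. C_x = 19/3  [C is the centroid of △AEG]
2. C_y = 16/9  [C is the centroid of △AEG]
   → C = (19/3, 16/9)
3. D_x = 949/153  [F, B, D are collinear ∩ CD ⟂ FB]
4. D_y = 352/153  [F, B, D are collinear ∩ CD ⟂ FB]
   → D = (949/153, 352/153)

C = (19/3, 16/9)
D = (949/153, 352/153)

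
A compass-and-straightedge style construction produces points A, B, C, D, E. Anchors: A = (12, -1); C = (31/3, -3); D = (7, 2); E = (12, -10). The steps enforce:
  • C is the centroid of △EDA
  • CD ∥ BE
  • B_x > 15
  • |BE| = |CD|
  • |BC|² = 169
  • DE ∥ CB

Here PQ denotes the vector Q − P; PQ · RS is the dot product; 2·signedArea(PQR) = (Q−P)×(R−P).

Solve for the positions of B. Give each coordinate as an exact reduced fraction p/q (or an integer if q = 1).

B = (46/3, -15)

1. B_x = 46/3  [CD ∥ BE ∩ DE ∥ CB]
2. B_y = -15  [CD ∥ BE ∩ DE ∥ CB]
   → B = (46/3, -15)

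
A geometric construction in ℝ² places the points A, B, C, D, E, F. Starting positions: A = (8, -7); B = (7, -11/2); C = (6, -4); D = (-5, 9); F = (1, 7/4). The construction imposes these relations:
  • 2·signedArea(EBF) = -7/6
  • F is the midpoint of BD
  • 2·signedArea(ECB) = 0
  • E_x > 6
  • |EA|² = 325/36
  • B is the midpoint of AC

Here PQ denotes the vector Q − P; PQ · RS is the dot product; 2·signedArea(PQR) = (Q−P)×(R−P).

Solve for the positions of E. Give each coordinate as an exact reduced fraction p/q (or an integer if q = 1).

E = (19/3, -9/2)

1. E_x = 19/3  [2·signedArea(ECB) = 0 ∩ 2·signedArea(EBF) = -7/6]
2. E_y = -9/2  [2·signedArea(ECB) = 0 ∩ 2·signedArea(EBF) = -7/6]
   → E = (19/3, -9/2)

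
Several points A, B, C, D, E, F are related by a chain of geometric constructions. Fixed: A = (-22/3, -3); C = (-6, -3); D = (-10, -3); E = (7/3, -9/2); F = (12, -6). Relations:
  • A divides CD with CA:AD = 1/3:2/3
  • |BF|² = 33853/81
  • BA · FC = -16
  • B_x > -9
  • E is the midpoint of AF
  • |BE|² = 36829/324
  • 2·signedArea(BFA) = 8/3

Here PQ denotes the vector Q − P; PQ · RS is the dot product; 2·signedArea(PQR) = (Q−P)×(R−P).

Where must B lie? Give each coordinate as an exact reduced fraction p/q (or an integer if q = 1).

B = (-74/9, -3)

1. B_x = -74/9  [2·signedArea(BFA) = 8/3 ∩ BA · FC = -16]
2. B_y = -3  [2·signedArea(BFA) = 8/3 ∩ BA · FC = -16]
   → B = (-74/9, -3)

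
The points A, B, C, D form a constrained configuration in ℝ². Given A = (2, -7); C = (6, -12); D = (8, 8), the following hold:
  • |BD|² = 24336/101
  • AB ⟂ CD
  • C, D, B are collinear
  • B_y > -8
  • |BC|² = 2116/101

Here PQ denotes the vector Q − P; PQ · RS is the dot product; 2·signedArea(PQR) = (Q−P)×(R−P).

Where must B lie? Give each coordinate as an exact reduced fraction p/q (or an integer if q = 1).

B = (652/101, -752/101)

1. B_x = 652/101  [C, D, B are collinear ∩ AB ⟂ CD]
2. B_y = -752/101  [C, D, B are collinear ∩ AB ⟂ CD]
   → B = (652/101, -752/101)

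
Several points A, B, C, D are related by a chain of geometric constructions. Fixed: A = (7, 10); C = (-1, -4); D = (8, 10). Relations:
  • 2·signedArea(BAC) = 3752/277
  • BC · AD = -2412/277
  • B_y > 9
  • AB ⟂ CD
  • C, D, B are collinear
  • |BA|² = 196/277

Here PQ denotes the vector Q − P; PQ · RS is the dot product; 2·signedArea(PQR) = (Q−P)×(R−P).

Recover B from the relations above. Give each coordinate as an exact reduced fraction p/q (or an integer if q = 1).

1. B_x = 2135/277  [C, D, B are collinear ∩ AB ⟂ CD]
2. B_y = 2644/277  [C, D, B are collinear ∩ AB ⟂ CD]
   → B = (2135/277, 2644/277)

B = (2135/277, 2644/277)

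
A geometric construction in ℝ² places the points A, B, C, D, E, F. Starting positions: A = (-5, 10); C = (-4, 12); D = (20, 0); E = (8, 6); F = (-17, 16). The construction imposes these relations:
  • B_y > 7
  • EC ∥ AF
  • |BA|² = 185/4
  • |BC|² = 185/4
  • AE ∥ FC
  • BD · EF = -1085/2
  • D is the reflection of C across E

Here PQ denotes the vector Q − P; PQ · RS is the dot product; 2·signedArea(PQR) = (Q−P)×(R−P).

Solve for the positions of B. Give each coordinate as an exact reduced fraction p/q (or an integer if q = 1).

1. B_x = 3/2  [line 25·x + -10·y + 85/2 = 0 ∩ |BA|² = 185/4]
2. B_y = 8  [line 25·x + -10·y + 85/2 = 0 ∩ |BA|² = 185/4]
   → B = (3/2, 8)

B = (3/2, 8)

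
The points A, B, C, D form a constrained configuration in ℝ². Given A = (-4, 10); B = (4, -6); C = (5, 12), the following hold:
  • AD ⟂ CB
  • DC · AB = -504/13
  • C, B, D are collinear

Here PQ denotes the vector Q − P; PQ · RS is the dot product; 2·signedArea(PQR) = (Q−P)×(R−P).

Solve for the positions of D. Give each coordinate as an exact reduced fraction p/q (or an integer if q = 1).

D = (316/65, 618/65)

1. D_x = 316/65  [C, B, D are collinear ∩ AD ⟂ CB]
2. D_y = 618/65  [C, B, D are collinear ∩ AD ⟂ CB]
   → D = (316/65, 618/65)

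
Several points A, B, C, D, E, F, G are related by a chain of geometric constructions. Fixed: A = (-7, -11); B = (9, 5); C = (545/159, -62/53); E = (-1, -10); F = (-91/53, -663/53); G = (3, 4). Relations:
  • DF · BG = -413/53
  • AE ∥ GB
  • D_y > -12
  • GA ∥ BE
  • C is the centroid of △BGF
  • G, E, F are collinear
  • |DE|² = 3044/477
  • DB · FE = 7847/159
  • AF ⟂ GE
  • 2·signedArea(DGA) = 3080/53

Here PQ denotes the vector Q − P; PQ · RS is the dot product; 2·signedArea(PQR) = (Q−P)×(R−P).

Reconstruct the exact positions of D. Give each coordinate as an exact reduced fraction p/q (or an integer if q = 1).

1. D_x = -515/159  [2·signedArea(DGA) = 3080/53 ∩ DF · BG = -413/53]
2. D_y = -592/53  [2·signedArea(DGA) = 3080/53 ∩ DF · BG = -413/53]
   → D = (-515/159, -592/53)

D = (-515/159, -592/53)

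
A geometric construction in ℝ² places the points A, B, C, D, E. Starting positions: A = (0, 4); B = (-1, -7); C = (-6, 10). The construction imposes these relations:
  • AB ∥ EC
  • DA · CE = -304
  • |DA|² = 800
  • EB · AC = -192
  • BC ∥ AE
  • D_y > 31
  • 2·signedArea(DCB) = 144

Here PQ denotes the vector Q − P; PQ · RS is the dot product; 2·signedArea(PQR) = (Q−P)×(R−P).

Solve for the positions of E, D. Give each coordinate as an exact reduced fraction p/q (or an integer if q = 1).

1. E_x = -5  [AB ∥ EC ∩ BC ∥ AE]
2. E_y = 21  [AB ∥ EC ∩ BC ∥ AE]
   → E = (-5, 21)
3. D_x = -4  [DA · CE = -304 ∩ 2·signedArea(DCB) = 144]
4. D_y = 32  [DA · CE = -304 ∩ 2·signedArea(DCB) = 144]
   → D = (-4, 32)

D = (-4, 32)
E = (-5, 21)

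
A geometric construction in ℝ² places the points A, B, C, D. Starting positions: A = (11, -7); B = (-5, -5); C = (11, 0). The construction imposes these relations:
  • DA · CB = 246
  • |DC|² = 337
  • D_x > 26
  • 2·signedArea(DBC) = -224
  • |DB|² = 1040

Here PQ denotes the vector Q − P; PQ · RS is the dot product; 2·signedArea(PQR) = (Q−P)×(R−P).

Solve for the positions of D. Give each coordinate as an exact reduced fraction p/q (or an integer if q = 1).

1. D_x = 27  [2·signedArea(DBC) = -224 ∩ DA · CB = 246]
2. D_y = -9  [2·signedArea(DBC) = -224 ∩ DA · CB = 246]
   → D = (27, -9)

D = (27, -9)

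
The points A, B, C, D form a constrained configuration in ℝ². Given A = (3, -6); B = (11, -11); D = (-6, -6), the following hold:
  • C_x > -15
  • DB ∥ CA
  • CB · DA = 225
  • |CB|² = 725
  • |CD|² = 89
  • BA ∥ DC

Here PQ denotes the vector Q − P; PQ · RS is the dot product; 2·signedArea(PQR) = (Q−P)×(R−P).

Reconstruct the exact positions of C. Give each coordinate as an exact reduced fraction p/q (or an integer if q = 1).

1. C_x = -14  [DB ∥ CA ∩ BA ∥ DC]
2. C_y = -1  [DB ∥ CA ∩ BA ∥ DC]
   → C = (-14, -1)

C = (-14, -1)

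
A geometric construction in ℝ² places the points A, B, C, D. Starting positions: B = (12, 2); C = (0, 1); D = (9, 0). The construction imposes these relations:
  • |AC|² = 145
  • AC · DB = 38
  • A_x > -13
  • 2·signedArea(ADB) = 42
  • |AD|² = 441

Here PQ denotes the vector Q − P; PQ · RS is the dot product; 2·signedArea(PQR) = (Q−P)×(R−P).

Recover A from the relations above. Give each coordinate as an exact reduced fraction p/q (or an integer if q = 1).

1. A_x = -12  [2·signedArea(ADB) = 42 ∩ AC · DB = 38]
2. A_y = 0  [2·signedArea(ADB) = 42 ∩ AC · DB = 38]
   → A = (-12, 0)

A = (-12, 0)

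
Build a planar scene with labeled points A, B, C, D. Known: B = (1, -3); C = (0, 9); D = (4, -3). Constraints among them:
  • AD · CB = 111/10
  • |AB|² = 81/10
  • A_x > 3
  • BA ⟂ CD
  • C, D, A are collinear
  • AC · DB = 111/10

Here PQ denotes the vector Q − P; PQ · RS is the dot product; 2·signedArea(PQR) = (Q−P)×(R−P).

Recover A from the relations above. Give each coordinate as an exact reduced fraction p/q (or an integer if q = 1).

A = (37/10, -21/10)

1. A_x = 37/10  [C, D, A are collinear ∩ BA ⟂ CD]
2. A_y = -21/10  [C, D, A are collinear ∩ BA ⟂ CD]
   → A = (37/10, -21/10)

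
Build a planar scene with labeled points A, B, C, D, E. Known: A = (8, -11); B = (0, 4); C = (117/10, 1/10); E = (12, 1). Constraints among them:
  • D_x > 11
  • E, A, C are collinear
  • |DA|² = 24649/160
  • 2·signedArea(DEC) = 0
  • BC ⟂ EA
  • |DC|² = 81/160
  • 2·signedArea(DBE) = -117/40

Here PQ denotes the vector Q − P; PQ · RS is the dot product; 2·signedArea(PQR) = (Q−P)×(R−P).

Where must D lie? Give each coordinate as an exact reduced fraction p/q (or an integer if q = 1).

1. D_x = 477/40  [2·signedArea(DEC) = 0 ∩ 2·signedArea(DBE) = -117/40]
2. D_y = 31/40  [2·signedArea(DEC) = 0 ∩ 2·signedArea(DBE) = -117/40]
   → D = (477/40, 31/40)

D = (477/40, 31/40)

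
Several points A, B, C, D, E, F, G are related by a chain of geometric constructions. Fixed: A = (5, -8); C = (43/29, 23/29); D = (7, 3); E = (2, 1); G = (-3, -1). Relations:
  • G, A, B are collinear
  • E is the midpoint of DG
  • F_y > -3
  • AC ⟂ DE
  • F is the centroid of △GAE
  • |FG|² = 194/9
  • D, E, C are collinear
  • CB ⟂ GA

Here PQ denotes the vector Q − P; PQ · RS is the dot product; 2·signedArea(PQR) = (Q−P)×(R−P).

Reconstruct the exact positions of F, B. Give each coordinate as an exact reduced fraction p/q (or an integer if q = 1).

1. F_x = 4/3  [F is the centroid of △GAE]
2. F_y = -8/3  [F is the centroid of △GAE]
   → F = (4/3, -8/3)
3. B_x = -4423/3277  [G, A, B are collinear ∩ CB ⟂ GA]
4. B_y = -8009/3277  [G, A, B are collinear ∩ CB ⟂ GA]
   → B = (-4423/3277, -8009/3277)

B = (-4423/3277, -8009/3277)
F = (4/3, -8/3)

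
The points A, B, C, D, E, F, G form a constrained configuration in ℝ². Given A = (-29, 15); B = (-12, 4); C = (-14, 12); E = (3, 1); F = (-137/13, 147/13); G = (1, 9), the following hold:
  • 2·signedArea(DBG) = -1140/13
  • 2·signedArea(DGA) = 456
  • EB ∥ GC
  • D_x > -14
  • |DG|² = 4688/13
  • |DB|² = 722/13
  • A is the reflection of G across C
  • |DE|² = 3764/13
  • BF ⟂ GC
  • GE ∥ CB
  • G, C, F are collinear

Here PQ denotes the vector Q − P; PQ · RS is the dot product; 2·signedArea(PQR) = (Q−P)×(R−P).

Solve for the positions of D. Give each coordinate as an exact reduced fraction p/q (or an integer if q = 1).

1. D_x = -175/13  [2·signedArea(DGA) = 456 ∩ 2·signedArea(DBG) = -1140/13]
2. D_y = -43/13  [2·signedArea(DGA) = 456 ∩ 2·signedArea(DBG) = -1140/13]
   → D = (-175/13, -43/13)

D = (-175/13, -43/13)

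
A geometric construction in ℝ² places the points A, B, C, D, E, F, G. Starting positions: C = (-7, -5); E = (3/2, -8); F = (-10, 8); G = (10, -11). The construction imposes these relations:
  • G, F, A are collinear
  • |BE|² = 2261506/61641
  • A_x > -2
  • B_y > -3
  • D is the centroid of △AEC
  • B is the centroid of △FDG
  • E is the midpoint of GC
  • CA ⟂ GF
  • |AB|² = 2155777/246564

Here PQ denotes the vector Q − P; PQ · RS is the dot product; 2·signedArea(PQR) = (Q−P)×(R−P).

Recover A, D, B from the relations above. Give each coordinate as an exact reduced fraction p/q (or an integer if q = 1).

A = (-1470/761, 255/761)
B = (-11311/13698, -16487/6849)
D = (-11311/4566, -9638/2283)

1. A_x = -1470/761  [G, F, A are collinear ∩ CA ⟂ GF]
2. A_y = 255/761  [G, F, A are collinear ∩ CA ⟂ GF]
   → A = (-1470/761, 255/761)
3. D_x = -11311/4566  [D is the centroid of △AEC]
4. D_y = -9638/2283  [D is the centroid of △AEC]
   → D = (-11311/4566, -9638/2283)
5. B_x = -11311/13698  [B is the centroid of △FDG]
6. B_y = -16487/6849  [B is the centroid of △FDG]
   → B = (-11311/13698, -16487/6849)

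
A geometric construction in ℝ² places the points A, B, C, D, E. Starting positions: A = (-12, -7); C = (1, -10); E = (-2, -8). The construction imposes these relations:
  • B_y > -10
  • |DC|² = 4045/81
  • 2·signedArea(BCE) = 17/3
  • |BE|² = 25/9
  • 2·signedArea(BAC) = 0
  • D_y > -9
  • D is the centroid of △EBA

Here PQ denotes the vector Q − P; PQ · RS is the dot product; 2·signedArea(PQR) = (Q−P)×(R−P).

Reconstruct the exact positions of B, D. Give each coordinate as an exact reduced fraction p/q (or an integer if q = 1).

1. B_x = -10/3  [2·signedArea(BAC) = 0 ∩ 2·signedArea(BCE) = 17/3]
2. B_y = -9  [2·signedArea(BAC) = 0 ∩ 2·signedArea(BCE) = 17/3]
   → B = (-10/3, -9)
3. D_x = -52/9  [D is the centroid of △EBA]
4. D_y = -8  [D is the centroid of △EBA]
   → D = (-52/9, -8)

B = (-10/3, -9)
D = (-52/9, -8)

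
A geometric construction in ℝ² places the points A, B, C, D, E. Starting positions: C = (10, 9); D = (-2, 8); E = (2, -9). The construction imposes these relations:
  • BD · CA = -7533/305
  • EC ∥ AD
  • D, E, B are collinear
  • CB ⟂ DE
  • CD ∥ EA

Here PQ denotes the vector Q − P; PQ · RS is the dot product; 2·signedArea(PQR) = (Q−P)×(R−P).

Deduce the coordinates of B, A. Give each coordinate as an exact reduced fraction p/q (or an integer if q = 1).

1. B_x = -486/305  [D, E, B are collinear ∩ CB ⟂ DE]
2. B_y = 1913/305  [D, E, B are collinear ∩ CB ⟂ DE]
   → B = (-486/305, 1913/305)
3. A_x = -10  [EC ∥ AD ∩ CD ∥ EA]
4. A_y = -10  [EC ∥ AD ∩ CD ∥ EA]
   → A = (-10, -10)

A = (-10, -10)
B = (-486/305, 1913/305)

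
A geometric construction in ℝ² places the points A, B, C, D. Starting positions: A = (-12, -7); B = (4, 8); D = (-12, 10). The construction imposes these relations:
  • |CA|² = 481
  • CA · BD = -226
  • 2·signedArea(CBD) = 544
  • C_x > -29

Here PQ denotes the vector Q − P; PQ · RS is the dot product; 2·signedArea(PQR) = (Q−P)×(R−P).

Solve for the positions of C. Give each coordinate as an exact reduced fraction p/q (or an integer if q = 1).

C = (-28, -22)

1. C_x = -28  [2·signedArea(CBD) = 544 ∩ CA · BD = -226]
2. C_y = -22  [2·signedArea(CBD) = 544 ∩ CA · BD = -226]
   → C = (-28, -22)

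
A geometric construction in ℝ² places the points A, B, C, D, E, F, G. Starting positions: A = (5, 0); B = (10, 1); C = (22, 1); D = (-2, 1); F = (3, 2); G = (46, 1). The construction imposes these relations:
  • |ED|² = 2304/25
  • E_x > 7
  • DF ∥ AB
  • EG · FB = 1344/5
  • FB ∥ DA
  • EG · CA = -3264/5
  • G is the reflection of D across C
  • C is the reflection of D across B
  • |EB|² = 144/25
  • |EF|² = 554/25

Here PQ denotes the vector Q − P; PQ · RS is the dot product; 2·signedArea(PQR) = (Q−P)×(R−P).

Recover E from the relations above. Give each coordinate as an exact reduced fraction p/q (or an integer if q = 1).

E = (38/5, 1)

1. E_x = 38/5  [EG · CA = -3264/5 ∩ EG · FB = 1344/5]
2. E_y = 1  [EG · CA = -3264/5 ∩ EG · FB = 1344/5]
   → E = (38/5, 1)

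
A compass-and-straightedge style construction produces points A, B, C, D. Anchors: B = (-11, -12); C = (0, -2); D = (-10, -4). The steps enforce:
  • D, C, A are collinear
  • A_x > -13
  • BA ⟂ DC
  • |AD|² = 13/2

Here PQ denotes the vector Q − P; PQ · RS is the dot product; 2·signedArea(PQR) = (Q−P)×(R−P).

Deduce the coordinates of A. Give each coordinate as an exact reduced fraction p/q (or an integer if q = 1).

A = (-25/2, -9/2)

1. A_x = -25/2  [D, C, A are collinear ∩ BA ⟂ DC]
2. A_y = -9/2  [D, C, A are collinear ∩ BA ⟂ DC]
   → A = (-25/2, -9/2)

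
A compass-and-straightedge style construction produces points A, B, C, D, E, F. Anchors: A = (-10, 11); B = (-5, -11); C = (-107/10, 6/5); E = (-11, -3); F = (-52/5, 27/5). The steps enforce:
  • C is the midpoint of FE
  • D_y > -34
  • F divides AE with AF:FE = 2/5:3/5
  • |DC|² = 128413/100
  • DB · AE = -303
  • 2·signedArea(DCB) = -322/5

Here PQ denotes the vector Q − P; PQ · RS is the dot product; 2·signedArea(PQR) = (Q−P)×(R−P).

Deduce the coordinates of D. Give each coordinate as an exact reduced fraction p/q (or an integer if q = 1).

1. D_x = 0  [DB · AE = -303 ∩ 2·signedArea(DCB) = -322/5]
2. D_y = -33  [DB · AE = -303 ∩ 2·signedArea(DCB) = -322/5]
   → D = (0, -33)

D = (0, -33)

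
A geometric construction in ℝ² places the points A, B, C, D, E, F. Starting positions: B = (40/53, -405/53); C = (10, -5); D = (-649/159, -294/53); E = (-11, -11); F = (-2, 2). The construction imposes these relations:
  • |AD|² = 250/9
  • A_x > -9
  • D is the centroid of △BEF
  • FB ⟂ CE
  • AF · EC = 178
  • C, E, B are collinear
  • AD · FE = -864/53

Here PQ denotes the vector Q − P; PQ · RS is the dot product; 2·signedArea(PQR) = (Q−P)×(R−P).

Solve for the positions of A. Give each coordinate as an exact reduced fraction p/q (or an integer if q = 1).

1. A_x = -1418/159  [AD · FE = -864/53 ∩ AF · EC = 178]
2. A_y = -183/53  [AD · FE = -864/53 ∩ AF · EC = 178]
   → A = (-1418/159, -183/53)

A = (-1418/159, -183/53)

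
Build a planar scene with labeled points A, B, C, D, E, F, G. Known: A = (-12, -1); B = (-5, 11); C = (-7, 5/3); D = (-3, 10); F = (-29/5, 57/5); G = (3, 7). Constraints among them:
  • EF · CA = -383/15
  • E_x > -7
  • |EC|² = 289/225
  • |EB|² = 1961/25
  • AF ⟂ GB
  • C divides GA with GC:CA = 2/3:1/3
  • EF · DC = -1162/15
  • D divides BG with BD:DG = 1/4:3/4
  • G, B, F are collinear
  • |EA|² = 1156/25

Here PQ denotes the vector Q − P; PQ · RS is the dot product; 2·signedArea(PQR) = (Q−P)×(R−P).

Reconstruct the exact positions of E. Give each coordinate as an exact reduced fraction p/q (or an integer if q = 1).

E = (-6, 11/5)

1. E_x = -6  [EF · DC = -1162/15 ∩ EF · CA = -383/15]
2. E_y = 11/5  [EF · DC = -1162/15 ∩ EF · CA = -383/15]
   → E = (-6, 11/5)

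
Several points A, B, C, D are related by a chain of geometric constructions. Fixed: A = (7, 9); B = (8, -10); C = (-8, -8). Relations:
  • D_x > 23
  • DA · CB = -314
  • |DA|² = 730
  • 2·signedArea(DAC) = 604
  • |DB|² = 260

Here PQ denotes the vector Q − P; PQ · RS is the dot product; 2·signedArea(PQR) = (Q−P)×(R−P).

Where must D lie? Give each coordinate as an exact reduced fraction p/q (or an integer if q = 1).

D = (24, -12)

1. D_x = 24  [DA · CB = -314 ∩ 2·signedArea(DAC) = 604]
2. D_y = -12  [DA · CB = -314 ∩ 2·signedArea(DAC) = 604]
   → D = (24, -12)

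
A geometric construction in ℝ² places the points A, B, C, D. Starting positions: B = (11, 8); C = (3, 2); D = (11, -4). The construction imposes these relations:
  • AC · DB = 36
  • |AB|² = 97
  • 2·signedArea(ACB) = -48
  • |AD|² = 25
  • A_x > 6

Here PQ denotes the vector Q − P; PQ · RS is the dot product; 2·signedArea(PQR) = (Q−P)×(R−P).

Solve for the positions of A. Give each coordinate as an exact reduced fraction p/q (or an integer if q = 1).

1. A_x = 7  [AC · DB = 36 ∩ 2·signedArea(ACB) = -48]
2. A_y = -1  [AC · DB = 36 ∩ 2·signedArea(ACB) = -48]
   → A = (7, -1)

A = (7, -1)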